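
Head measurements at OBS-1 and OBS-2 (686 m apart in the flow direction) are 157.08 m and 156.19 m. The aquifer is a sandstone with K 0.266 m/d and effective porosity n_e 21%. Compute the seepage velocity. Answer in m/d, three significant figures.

Hydraulic gradient i = (157.08 − 156.19) / 686 = 0.89 / 686 = 0.001297
q = Ki = 0.266 × 0.001297 = 3.451e-4 m/d
Average linear velocity = 3.451e-4 / 0.21 = 0.001643 m/d

0.00164 m/d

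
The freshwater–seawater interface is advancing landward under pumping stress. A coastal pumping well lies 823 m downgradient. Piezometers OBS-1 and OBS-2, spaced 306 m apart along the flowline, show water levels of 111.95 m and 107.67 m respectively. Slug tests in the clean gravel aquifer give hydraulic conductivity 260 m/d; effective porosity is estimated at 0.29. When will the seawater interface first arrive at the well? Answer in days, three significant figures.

Hydraulic gradient i = (111.95 − 107.67) / 306 = 4.28 / 306 = 0.01399
Specific discharge q = 260 × 0.01399 = 3.637 m/d
v_s = q/n_e = 3.637/0.29 = 12.54 m/d
t = L / v = 823 / 12.54 = 65.63 d

65.6 days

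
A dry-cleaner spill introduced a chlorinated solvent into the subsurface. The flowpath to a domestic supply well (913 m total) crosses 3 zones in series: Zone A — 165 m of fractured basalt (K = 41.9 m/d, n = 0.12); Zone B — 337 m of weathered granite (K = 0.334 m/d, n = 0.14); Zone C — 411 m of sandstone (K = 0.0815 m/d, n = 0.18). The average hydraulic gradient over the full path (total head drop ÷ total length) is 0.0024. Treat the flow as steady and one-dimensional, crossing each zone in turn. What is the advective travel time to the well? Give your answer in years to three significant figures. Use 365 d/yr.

1070 years

For zones in series the flux q is common to all zones; the equivalent conductivity is the harmonic (thickness-weighted) mean, K_eq = L_total / Σ(L_j/K_j).
Σ(L/K) = 165/41.9 + 337/0.334 + 411/0.0815 = 3.938 + 1009 + 5043 = 6056 d
K_eq = L_total / Σ(L/K) = 913 / 6056 = 0.1508 m/d
q = K_eq · i = 0.1508 × 0.0024 = 3.618e-4 m/d (same in every zone)
Zone A: v = q/n = 3.618e-4/0.12 = 0.003015 m/d → t_A = 165/0.003015 = 54720 d
Zone B: v = q/n = 3.618e-4/0.14 = 0.002585 m/d → t_B = 337/0.002585 = 130400 d
Zone C: v = q/n = 3.618e-4/0.18 = 0.002010 m/d → t_C = 411/0.002010 = 204500 d
Total t = 54720 + 130400 + 204500 = 389600 d
   = 389600 / 365 = 1070 yr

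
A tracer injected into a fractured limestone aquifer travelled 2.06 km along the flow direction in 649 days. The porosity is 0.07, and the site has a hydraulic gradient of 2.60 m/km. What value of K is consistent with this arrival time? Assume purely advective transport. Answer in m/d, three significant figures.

L = 2.06 km = 2060 m
v = L / t = 2060 / 649 = 3.174 m/d
K = v · n / i = 3.174 × 0.07 / 0.0026 = 85.5 m/d

85.5 m/d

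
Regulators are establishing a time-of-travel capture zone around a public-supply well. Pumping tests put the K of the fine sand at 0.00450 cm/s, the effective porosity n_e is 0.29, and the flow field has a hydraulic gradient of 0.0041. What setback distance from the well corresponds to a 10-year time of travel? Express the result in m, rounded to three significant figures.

201 m

K = 0.00450 cm/s × 864 = 3.888 m/d
q = Ki = 3.888 × 0.0041 = 0.01594 m/d
Average linear velocity = 0.01594 / 0.29 = 0.05497 m/d
T = 10 yr × 365 = 3650 d
L = v × T = 0.05497 × 3650 = 200.6 m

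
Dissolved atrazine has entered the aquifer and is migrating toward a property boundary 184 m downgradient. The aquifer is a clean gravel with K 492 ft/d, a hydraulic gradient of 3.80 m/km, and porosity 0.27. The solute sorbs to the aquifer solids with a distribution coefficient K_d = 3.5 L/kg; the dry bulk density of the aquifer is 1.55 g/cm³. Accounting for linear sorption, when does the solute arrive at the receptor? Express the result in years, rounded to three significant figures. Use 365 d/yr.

5.04 years

K = 492 ft/d × 0.3048 = 150.0 m/d
q = Ki = 150.0 × 0.0038 = 0.5699 m/d
Average linear velocity = 0.5699 / 0.27 = 2.111 m/d
Retardation R = 1 + ρ_b·K_d/n = 1 + 1.55×3.5/0.27 = 21.09
Contaminant velocity v_c = v/R = 2.111/21.09 = 0.1001 m/d
t = L/v_c = 184/0.1001 = 1839 d
   = 1839/365 = 5.04 yr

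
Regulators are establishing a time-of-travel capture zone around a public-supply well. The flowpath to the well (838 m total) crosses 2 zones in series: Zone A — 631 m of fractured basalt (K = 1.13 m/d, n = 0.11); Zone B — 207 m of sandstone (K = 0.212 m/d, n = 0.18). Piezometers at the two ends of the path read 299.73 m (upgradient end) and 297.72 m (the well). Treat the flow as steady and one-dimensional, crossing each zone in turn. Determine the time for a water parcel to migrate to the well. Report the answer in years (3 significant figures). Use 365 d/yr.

223 years

Total head drop ΔH = 299.73 − 297.72 = 2.01 m
Steady 1-D flow in series ⇒ the Darcy flux q is identical in every zone and the zone head losses add (resistances L/K in series).
Σ(L/K) = 631/1.13 + 207/0.212 = 558.4 + 976.4 = 1535 d
q = ΔH / Σ(L/K) = 2.01 / 1535 = 0.001310 m/d (same in every zone)
Zone A: v = q/n = 0.001310/0.11 = 0.01191 m/d → t_A = 631/0.01191 = 53000 d
Zone B: v = q/n = 0.001310/0.18 = 0.007276 m/d → t_B = 207/0.007276 = 28450 d
Total t = 53000 + 28450 = 81450 d
   = 81450 / 365 = 223 yr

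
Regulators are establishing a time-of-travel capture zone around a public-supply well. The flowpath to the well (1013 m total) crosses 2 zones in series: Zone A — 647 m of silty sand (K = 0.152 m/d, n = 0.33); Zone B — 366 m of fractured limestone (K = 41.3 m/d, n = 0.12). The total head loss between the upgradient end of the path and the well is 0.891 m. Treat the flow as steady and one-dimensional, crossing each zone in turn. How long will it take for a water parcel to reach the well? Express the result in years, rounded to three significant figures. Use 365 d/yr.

3380 years

Continuity: the same q passes through each zone, so ΔH = q·Σ(L_j/K_j) — the zones act as resistances in series.
Σ(L/K) = 647/0.152 + 366/41.3 = 4257 + 8.862 = 4265 d
q = ΔH / Σ(L/K) = 0.891 / 4265 = 2.089e-4 m/d (same in every zone)
Zone A: v = q/n = 2.089e-4/0.33 = 6.330e-4 m/d → t_A = 647/6.330e-4 = 1.022e6 d
Zone B: v = q/n = 2.089e-4/0.12 = 0.001741 m/d → t_B = 366/0.001741 = 210300 d
Total t = 1.022e6 + 210300 = 1.232e6 d
   = 1.232e6 / 365 = 3380 yr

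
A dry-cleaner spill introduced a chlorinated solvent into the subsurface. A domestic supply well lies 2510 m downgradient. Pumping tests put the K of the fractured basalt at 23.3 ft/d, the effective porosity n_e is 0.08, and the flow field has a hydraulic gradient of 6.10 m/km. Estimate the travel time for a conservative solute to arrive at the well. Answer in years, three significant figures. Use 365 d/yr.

K = 23.3 ft/d × 0.3048 = 7.102 m/d
Darcy flux q = K·i = 7.102 × 0.0061 = 0.04332 m/d
Average linear velocity = 0.04332 / 0.08 = 0.5415 m/d
t = L / v = 2510 / 0.5415 = 4635 d
   = 4635 / 365 = 12.7 yr

12.7 years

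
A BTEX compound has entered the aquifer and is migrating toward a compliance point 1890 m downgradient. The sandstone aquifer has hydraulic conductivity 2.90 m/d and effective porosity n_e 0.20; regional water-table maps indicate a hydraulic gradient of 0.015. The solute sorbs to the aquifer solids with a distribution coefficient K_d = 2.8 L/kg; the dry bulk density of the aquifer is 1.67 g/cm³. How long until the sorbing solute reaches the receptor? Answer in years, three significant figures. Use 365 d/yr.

Darcy flux q = K·i = 2.90 × 0.015 = 0.04350 m/d
Seepage velocity v = q / n = 0.04350 / 0.20 = 0.2175 m/d
Retardation R = 1 + ρ_b·K_d/n = 1 + 1.67×2.8/0.20 = 24.38
Contaminant velocity v_c = v/R = 0.2175/24.38 = 0.008921 m/d
t = L/v_c = 1890/0.008921 = 211900 d
   = 211900/365 = 580 yr

580 years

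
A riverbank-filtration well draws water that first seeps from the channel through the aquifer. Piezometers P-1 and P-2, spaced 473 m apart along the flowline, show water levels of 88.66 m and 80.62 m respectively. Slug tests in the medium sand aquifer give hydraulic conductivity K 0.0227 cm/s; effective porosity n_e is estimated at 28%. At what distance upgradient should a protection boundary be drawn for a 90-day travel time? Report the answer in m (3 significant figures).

Hydraulic gradient i = (88.66 − 80.62) / 473 = 8.04 / 473 = 0.01700
K = 0.0227 cm/s × 864 = 19.61 m/d
Darcy flux q = K·i = 19.61 × 0.01700 = 0.3334 m/d
v = Ki/n = 19.61·0.01700/0.28 = 1.191 m/d
L = v × T = 1.191 × 90 = 107.2 m

107 m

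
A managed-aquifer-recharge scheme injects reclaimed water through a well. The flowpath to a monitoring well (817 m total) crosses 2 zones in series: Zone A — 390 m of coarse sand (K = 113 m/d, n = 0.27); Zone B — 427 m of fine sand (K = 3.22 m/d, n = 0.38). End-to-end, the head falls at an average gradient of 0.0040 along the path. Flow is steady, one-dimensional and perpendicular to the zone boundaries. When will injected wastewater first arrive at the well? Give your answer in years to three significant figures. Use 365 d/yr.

Continuity: the same q passes through each zone, so ΔH = q·Σ(L_j/K_j) — the zones act as resistances in series.
Σ(L/K) = 390/113 + 427/3.22 = 3.451 + 132.6 = 136.1 d
K_eq = L_total / Σ(L/K) = 817 / 136.1 = 6.005 m/d
q = K_eq · i = 6.005 × 0.0040 = 0.02402 m/d (same in every zone)
Zone A: v = q/n = 0.02402/0.27 = 0.08896 m/d → t_A = 390/0.08896 = 4384 d
Zone B: v = q/n = 0.02402/0.38 = 0.06321 m/d → t_B = 427/0.06321 = 6756 d
Total t = 4384 + 6756 = 11140 d
   = 11140 / 365 = 30.5 yr

30.5 years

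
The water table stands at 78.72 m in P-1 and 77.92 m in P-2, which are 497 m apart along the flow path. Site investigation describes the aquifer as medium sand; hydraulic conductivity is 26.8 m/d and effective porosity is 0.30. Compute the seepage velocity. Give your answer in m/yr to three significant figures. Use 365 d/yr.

52.5 m/yr

Hydraulic gradient i = (78.72 − 77.92) / 497 = 0.80 / 497 = 0.001610
q = Ki = 26.8 × 0.001610 = 0.04314 m/d
v_s = q/n_e = 0.04314/0.30 = 0.1438 m/d
   = 0.1438 × 365 = 52.5 m/yr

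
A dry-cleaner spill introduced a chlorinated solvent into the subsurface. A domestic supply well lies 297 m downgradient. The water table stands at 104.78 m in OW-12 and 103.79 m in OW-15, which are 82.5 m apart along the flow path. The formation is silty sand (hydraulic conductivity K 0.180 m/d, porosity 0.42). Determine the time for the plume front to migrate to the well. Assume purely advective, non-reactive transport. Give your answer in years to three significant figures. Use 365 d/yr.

158 years

Hydraulic gradient i = (104.78 − 103.79) / 82.5 = 0.99 / 82.5 = 0.01200
q = Ki = 0.180 × 0.01200 = 0.002160 m/d
Average linear velocity = 0.002160 / 0.42 = 0.005143 m/d
t = L / v = 297 / 0.005143 = 57750 d
   = 57750 / 365 = 158 yr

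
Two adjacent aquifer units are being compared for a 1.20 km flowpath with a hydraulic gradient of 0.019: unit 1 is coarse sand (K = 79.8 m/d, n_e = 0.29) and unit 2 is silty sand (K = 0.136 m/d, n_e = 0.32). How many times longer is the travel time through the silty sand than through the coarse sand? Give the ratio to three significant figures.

647

Unit 1 (coarse sand): v = 79.8×0.019/0.29 = 5.228 m/d, t = 1200/5.228 = 229.5 d
Unit 2 (silty sand): v = 0.136×0.019/0.32 = 0.008075 m/d, t = 1200/0.008075 = 148600 d
t(silty sand) / t(coarse sand) = 148600/229.5 = 647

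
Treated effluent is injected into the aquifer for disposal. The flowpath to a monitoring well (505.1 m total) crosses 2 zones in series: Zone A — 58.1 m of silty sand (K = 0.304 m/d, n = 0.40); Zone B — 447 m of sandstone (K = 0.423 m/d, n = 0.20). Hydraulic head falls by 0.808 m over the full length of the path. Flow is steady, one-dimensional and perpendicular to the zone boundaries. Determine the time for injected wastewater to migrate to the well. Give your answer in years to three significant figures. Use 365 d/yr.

477 years

Steady 1-D flow in series ⇒ the Darcy flux q is identical in every zone and the zone head losses add (resistances L/K in series).
Σ(L/K) = 58.1/0.304 + 447/0.423 = 191.1 + 1057 = 1248 d
q = ΔH / Σ(L/K) = 0.808 / 1248 = 6.475e-4 m/d (same in every zone)
Zone A: v = q/n = 6.475e-4/0.40 = 0.001619 m/d → t_A = 58.1/0.001619 = 35890 d
Zone B: v = q/n = 6.475e-4/0.20 = 0.003238 m/d → t_B = 447/0.003238 = 138100 d
Total t = 35890 + 138100 = 174000 d
   = 174000 / 365 = 477 yr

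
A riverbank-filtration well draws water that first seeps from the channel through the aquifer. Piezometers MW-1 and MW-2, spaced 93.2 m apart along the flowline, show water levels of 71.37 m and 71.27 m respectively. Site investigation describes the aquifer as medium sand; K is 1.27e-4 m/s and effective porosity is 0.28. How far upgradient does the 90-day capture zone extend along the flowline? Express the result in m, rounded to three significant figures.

Hydraulic gradient i = (71.37 − 71.27) / 93.2 = 0.10 / 93.2 = 0.001073
K = 1.27e-4 m/s × 86400 s/d = 10.97 m/d
Specific discharge q = 10.97 × 0.001073 = 0.01177 m/d
v = Ki/n = 10.97·0.001073/0.28 = 0.04205 m/d
L = v × T = 0.04205 × 90 = 3.784 m

3.78 m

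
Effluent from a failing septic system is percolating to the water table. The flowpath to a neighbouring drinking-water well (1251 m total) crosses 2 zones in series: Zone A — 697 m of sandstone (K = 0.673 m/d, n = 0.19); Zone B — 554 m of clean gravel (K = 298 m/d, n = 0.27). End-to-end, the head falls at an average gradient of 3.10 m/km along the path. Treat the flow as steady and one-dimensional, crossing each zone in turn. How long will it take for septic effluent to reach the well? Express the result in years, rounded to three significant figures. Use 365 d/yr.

For zones in series the flux q is common to all zones; the equivalent conductivity is the harmonic (thickness-weighted) mean, K_eq = L_total / Σ(L_j/K_j).
Σ(L/K) = 697/0.673 + 554/298 = 1036 + 1.859 = 1038 d
K_eq = L_total / Σ(L/K) = 1251 / 1038 = 1.206 m/d
q = K_eq · i = 1.206 × 0.0031 = 0.003738 m/d (same in every zone)
Zone A: v = q/n = 0.003738/0.19 = 0.01967 m/d → t_A = 697/0.01967 = 35430 d
Zone B: v = q/n = 0.003738/0.27 = 0.01384 m/d → t_B = 554/0.01384 = 40020 d
Total t = 35430 + 40020 = 75450 d
   = 75450 / 365 = 207 yr

207 years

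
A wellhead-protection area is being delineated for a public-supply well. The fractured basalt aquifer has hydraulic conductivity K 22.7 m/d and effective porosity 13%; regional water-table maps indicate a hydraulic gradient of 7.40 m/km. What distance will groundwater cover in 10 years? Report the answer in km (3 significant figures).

4.72 km

Specific discharge q = 22.7 × 0.0074 = 0.1680 m/d
v = Ki/n = 22.7·0.0074/0.13 = 1.292 m/d
T = 10 yr × 365 = 3650 d
L = v × T = 1.292 × 3650 = 4716 m
   = 4.72 km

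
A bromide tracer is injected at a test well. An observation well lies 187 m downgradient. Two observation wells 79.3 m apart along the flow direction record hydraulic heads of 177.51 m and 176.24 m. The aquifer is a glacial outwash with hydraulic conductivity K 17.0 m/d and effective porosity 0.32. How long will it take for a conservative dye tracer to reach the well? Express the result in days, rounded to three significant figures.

Hydraulic gradient i = (177.51 − 176.24) / 79.3 = 1.27 / 79.3 = 0.01602
q = Ki = 17.0 × 0.01602 = 0.2723 m/d
Average linear velocity = 0.2723 / 0.32 = 0.8508 m/d
t = L / v = 187 / 0.8508 = 219.8 d

220 days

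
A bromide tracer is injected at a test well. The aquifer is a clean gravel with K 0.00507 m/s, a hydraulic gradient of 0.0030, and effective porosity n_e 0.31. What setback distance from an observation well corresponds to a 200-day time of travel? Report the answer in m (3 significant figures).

K = 0.00507 m/s × 86400 s/d = 438.0 m/d
q = Ki = 438.0 × 0.0030 = 1.314 m/d
Average linear velocity = 1.314 / 0.31 = 4.239 m/d
L = v × T = 4.239 × 200 = 847.8 m

848 m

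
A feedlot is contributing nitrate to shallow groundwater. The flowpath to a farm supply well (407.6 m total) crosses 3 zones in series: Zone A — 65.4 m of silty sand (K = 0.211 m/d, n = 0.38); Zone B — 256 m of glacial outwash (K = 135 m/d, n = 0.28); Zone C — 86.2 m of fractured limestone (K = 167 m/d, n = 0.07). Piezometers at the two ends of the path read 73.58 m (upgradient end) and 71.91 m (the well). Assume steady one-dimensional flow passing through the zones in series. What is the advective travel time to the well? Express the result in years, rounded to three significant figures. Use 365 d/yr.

52.6 years

Total head drop ΔH = 73.58 − 71.91 = 1.67 m
Continuity: the same q passes through each zone, so ΔH = q·Σ(L_j/K_j) — the zones act as resistances in series.
Σ(L/K) = 65.4/0.211 + 256/135 + 86.2/167 = 310.0 + 1.896 + 0.5162 = 312.4 d
q = ΔH / Σ(L/K) = 1.67 / 312.4 = 0.005346 m/d (same in every zone)
Zone A: v = q/n = 0.005346/0.38 = 0.01407 m/d → t_A = 65.4/0.01407 = 4648 d
Zone B: v = q/n = 0.005346/0.28 = 0.01909 m/d → t_B = 256/0.01909 = 13410 d
Zone C: v = q/n = 0.005346/0.07 = 0.07638 m/d → t_C = 86.2/0.07638 = 1129 d
Total t = 4648 + 13410 + 1129 = 19180 d
   = 19180 / 365 = 52.6 yr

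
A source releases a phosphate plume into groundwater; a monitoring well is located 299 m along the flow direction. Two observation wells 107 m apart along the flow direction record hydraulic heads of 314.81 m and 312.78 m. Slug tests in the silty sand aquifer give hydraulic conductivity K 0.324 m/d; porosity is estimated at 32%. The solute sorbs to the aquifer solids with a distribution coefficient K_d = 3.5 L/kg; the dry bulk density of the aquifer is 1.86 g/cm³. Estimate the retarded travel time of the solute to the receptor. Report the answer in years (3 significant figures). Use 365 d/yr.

Hydraulic gradient i = (314.81 − 312.78) / 107 = 2.03 / 107 = 0.01897
Specific discharge q = 0.324 × 0.01897 = 0.006147 m/d
Average linear velocity = 0.006147 / 0.32 = 0.01921 m/d
Retardation R = 1 + ρ_b·K_d/n = 1 + 1.86×3.5/0.32 = 21.34
Contaminant velocity v_c = v/R = 0.01921/21.34 = 9.000e-4 m/d
t = L/v_c = 299/9.000e-4 = 332200 d
   = 332200/365 = 910 yr

910 years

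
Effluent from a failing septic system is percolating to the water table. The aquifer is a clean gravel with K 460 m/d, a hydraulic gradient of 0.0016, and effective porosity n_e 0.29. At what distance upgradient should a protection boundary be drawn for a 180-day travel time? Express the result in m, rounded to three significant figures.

q = Ki = 460 × 0.0016 = 0.7360 m/d
v = Ki/n = 460·0.0016/0.29 = 2.538 m/d
L = v × T = 2.538 × 180 = 456.8 m

457 m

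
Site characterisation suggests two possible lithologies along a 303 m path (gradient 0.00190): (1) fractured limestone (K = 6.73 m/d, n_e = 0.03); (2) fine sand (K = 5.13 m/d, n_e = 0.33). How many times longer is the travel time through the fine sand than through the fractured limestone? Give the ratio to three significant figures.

Unit 1 (fractured limestone): v = 6.73×0.0019/0.03 = 0.4262 m/d, t = 303/0.4262 = 710.9 d
Unit 2 (fine sand): v = 5.13×0.0019/0.33 = 0.02954 m/d, t = 303/0.02954 = 10260 d
t(fine sand) / t(fractured limestone) = 10260/710.9 = 14.4

14.4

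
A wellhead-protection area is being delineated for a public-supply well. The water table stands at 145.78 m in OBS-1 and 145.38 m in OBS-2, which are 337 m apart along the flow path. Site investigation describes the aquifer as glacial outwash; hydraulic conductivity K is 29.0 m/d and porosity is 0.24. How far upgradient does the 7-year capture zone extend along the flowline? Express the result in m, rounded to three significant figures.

Hydraulic gradient i = (145.78 − 145.38) / 337 = 0.40 / 337 = 0.001187
Specific discharge q = 29.0 × 0.001187 = 0.03442 m/d
v_s = q/n_e = 0.03442/0.24 = 0.1434 m/d
T = 7 yr × 365 = 2555 d
L = v × T = 0.1434 × 2555 = 366.4 m

366 m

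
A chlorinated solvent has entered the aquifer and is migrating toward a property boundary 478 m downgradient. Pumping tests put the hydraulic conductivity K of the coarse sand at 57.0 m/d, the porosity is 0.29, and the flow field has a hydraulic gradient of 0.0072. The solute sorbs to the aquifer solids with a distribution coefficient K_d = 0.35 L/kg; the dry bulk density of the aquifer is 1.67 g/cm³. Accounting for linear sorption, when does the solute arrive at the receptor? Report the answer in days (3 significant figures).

q = Ki = 57.0 × 0.0072 = 0.4104 m/d
v_s = q/n_e = 0.4104/0.29 = 1.415 m/d
Retardation R = 1 + ρ_b·K_d/n = 1 + 1.67×0.35/0.29 = 3.016
Contaminant velocity v_c = v/R = 1.415/3.016 = 0.4693 m/d
t = L/v_c = 478/0.4693 = 1019 d

1020 days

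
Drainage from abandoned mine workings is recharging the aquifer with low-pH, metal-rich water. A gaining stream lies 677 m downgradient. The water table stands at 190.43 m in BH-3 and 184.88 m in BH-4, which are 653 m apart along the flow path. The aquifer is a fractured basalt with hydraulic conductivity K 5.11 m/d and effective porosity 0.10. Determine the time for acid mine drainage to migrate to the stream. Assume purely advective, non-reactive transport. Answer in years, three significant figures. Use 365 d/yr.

Hydraulic gradient i = (190.43 − 184.88) / 653 = 5.55 / 653 = 0.008499
Specific discharge q = 5.11 × 0.008499 = 0.04343 m/d
v_s = q/n_e = 0.04343/0.10 = 0.4343 m/d
t = L / v = 677 / 0.4343 = 1559 d
   = 1559 / 365 = 4.27 yr

4.27 years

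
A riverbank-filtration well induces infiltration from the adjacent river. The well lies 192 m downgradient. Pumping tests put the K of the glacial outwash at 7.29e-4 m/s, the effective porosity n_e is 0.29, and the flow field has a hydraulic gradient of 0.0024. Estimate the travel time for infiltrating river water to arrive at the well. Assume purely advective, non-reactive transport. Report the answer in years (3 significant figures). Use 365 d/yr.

1.01 years

K = 7.29e-4 m/s × 86400 s/d = 62.99 m/d
Specific discharge q = 62.99 × 0.0024 = 0.1512 m/d
Seepage velocity v = q / n = 0.1512 / 0.29 = 0.5213 m/d
t = L / v = 192 / 0.5213 = 368.3 d
   = 368.3 / 365 = 1.01 yr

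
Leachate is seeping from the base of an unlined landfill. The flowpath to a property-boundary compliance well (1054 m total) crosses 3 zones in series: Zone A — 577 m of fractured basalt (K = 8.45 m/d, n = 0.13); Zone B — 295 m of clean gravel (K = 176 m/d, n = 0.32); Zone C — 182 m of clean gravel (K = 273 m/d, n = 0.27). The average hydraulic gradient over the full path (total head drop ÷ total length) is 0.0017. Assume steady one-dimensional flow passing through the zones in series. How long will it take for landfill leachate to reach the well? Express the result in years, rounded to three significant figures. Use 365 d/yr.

23.6 years

Steady 1-D flow in series ⇒ the Darcy flux q is identical in every zone and the zone head losses add (resistances L/K in series).
Σ(L/K) = 577/8.45 + 295/176 + 182/273 = 68.28 + 1.676 + 0.6667 = 70.63 d
K_eq = L_total / Σ(L/K) = 1054 / 70.63 = 14.92 m/d
q = K_eq · i = 14.92 × 0.0017 = 0.02537 m/d (same in every zone)
Zone A: v = q/n = 0.02537/0.13 = 0.1952 m/d → t_A = 577/0.1952 = 2957 d
Zone B: v = q/n = 0.02537/0.32 = 0.07928 m/d → t_B = 295/0.07928 = 3721 d
Zone C: v = q/n = 0.02537/0.27 = 0.09396 m/d → t_C = 182/0.09396 = 1937 d
Total t = 2957 + 3721 + 1937 = 8615 d
   = 8615 / 365 = 23.6 yr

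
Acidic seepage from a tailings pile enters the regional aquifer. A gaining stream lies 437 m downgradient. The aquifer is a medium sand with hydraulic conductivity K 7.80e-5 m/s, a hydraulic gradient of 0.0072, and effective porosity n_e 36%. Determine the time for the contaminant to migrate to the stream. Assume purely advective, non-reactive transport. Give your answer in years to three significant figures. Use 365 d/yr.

K = 7.80e-5 m/s × 86400 s/d = 6.739 m/d
Specific discharge q = 6.739 × 0.0072 = 0.04852 m/d
v = Ki/n = 6.739·0.0072/0.36 = 0.1348 m/d
t = L / v = 437 / 0.1348 = 3242 d
   = 3242 / 365 = 8.88 yr

8.88 years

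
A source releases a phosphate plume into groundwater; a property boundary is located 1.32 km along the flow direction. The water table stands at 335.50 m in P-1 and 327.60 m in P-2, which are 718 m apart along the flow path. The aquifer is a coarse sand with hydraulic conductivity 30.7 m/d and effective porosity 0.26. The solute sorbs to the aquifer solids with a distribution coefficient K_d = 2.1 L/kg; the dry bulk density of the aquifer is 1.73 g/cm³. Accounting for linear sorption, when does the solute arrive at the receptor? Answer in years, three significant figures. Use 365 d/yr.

Hydraulic gradient i = (335.50 − 327.60) / 718 = 7.90 / 718 = 0.01100
q = Ki = 30.7 × 0.01100 = 0.3378 m/d
v_s = q/n_e = 0.3378/0.26 = 1.299 m/d
Retardation R = 1 + ρ_b·K_d/n = 1 + 1.73×2.1/0.26 = 14.97
Contaminant velocity v_c = v/R = 1.299/14.97 = 0.08677 m/d
L = 1.32 km = 1320 m
t = L/v_c = 1320/0.08677 = 15210 d
   = 15210/365 = 41.7 yr

41.7 years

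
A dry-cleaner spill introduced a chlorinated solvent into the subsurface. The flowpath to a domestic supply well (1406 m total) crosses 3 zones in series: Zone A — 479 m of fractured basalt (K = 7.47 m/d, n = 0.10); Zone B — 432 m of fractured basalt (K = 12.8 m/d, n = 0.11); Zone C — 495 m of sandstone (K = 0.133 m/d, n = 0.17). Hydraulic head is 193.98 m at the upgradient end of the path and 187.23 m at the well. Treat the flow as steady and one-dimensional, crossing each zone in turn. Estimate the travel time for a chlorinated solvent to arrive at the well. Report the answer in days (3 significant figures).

Total head drop ΔH = 193.98 − 187.23 = 6.75 m
Steady 1-D flow in series ⇒ the Darcy flux q is identical in every zone and the zone head losses add (resistances L/K in series).
Σ(L/K) = 479/7.47 + 432/12.8 + 495/0.133 = 64.12 + 33.75 + 3722 = 3820 d
q = ΔH / Σ(L/K) = 6.75 / 3820 = 0.001767 m/d (same in every zone)
Zone A: v = q/n = 0.001767/0.10 = 0.01767 m/d → t_A = 479/0.01767 = 27110 d
Zone B: v = q/n = 0.001767/0.11 = 0.01607 m/d → t_B = 432/0.01607 = 26890 d
Zone C: v = q/n = 0.001767/0.17 = 0.01040 m/d → t_C = 495/0.01040 = 47620 d
Total t = 27110 + 26890 + 47620 = 101600 d

102000 days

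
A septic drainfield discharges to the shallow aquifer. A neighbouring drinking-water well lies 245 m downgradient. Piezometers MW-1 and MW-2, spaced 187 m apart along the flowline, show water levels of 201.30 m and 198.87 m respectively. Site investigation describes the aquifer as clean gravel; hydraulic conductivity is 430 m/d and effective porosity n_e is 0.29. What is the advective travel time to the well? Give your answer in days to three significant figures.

Hydraulic gradient i = (201.30 − 198.87) / 187 = 2.43 / 187 = 0.01299
Specific discharge q = 430 × 0.01299 = 5.588 m/d
v_s = q/n_e = 5.588/0.29 = 19.27 m/d
t = L / v = 245 / 19.27 = 12.72 d

12.7 days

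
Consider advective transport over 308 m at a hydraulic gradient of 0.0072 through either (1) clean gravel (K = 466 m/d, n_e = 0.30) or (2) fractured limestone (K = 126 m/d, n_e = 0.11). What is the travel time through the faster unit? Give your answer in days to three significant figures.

Unit 1 (clean gravel): v = 466×0.0072/0.30 = 11.18 m/d, t = 308/11.18 = 27.54 d
Unit 2 (fractured limestone): v = 126×0.0072/0.11 = 8.247 m/d, t = 308/8.247 = 37.35 d
Faster unit: t = 27.5 d

27.5 days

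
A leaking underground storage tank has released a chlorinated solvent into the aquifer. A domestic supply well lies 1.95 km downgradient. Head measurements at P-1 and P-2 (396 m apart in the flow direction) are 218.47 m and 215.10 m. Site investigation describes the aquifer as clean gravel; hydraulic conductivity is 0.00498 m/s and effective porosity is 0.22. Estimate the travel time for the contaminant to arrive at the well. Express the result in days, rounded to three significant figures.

117 days

Hydraulic gradient i = (218.47 − 215.10) / 396 = 3.37 / 396 = 0.008510
K = 0.00498 m/s × 86400 s/d = 430.3 m/d
Darcy flux q = K·i = 430.3 × 0.008510 = 3.662 m/d
v = Ki/n = 430.3·0.008510/0.22 = 16.64 m/d
L = 1.95 km = 1950 m
t = L / v = 1950 / 16.64 = 117.2 d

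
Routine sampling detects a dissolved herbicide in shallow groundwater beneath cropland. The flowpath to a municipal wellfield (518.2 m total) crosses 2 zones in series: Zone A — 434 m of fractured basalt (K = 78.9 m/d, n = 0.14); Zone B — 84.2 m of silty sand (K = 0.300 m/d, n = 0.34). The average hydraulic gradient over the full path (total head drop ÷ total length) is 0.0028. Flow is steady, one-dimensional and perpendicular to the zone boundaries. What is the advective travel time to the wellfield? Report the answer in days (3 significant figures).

17600 days

Continuity: the same q passes through each zone, so ΔH = q·Σ(L_j/K_j) — the zones act as resistances in series.
Σ(L/K) = 434/78.9 + 84.2/0.300 = 5.501 + 280.7 = 286.2 d
K_eq = L_total / Σ(L/K) = 518.2 / 286.2 = 1.811 m/d
q = K_eq · i = 1.811 × 0.0028 = 0.005070 m/d (same in every zone)
Zone A: v = q/n = 0.005070/0.14 = 0.03622 m/d → t_A = 434/0.03622 = 11980 d
Zone B: v = q/n = 0.005070/0.34 = 0.01491 m/d → t_B = 84.2/0.01491 = 5646 d
Total t = 11980 + 5646 = 17630 d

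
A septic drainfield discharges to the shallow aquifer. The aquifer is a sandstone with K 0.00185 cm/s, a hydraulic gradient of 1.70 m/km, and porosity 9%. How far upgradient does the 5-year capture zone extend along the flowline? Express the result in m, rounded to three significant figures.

K = 0.00185 cm/s × 864 = 1.598 m/d
Specific discharge q = 1.598 × 0.0017 = 0.002717 m/d
Seepage velocity v = q / n = 0.002717 / 0.09 = 0.03019 m/d
T = 5 yr × 365 = 1825 d
L = v × T = 0.03019 × 1825 = 55.10 m

55.1 m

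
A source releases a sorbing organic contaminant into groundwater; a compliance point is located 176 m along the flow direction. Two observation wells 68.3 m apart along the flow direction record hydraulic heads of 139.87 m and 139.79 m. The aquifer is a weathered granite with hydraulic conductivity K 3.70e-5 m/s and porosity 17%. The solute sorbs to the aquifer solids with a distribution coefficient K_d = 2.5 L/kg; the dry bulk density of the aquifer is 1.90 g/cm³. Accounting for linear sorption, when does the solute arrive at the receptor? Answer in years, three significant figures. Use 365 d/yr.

634 years

Hydraulic gradient i = (139.87 − 139.79) / 68.3 = 0.08 / 68.3 = 0.001171
K = 3.70e-5 m/s × 86400 s/d = 3.197 m/d
Darcy flux q = K·i = 3.197 × 0.001171 = 0.003744 m/d
Seepage velocity v = q / n = 0.003744 / 0.17 = 0.02203 m/d
Retardation R = 1 + ρ_b·K_d/n = 1 + 1.90×2.5/0.17 = 28.94
Contaminant velocity v_c = v/R = 0.02203/28.94 = 7.611e-4 m/d
t = L/v_c = 176/7.611e-4 = 231300 d
   = 231300/365 = 634 yr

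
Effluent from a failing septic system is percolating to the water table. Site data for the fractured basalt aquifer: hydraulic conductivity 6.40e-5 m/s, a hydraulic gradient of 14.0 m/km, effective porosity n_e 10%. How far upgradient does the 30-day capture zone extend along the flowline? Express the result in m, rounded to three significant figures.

23.2 m

K = 6.40e-5 m/s × 86400 s/d = 5.530 m/d
Darcy flux q = K·i = 5.530 × 0.014 = 0.07741 m/d
v = Ki/n = 5.530·0.014/0.10 = 0.7741 m/d
L = v × T = 0.7741 × 30 = 23.22 m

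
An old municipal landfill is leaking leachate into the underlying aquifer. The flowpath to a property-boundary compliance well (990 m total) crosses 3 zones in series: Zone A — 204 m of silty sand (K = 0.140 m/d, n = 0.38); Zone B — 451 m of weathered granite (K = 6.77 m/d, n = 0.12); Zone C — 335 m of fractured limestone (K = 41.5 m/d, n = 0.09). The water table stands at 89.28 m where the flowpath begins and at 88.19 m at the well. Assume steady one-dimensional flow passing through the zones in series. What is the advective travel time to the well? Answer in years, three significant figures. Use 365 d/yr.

Total head drop ΔH = 89.28 − 88.19 = 1.09 m
Continuity: the same q passes through each zone, so ΔH = q·Σ(L_j/K_j) — the zones act as resistances in series.
Σ(L/K) = 204/0.140 + 451/6.77 + 335/41.5 = 1457 + 66.62 + 8.072 = 1532 d
q = ΔH / Σ(L/K) = 1.09 / 1532 = 7.116e-4 m/d (same in every zone)
Zone A: v = q/n = 7.116e-4/0.38 = 0.001873 m/d → t_A = 204/0.001873 = 108900 d
Zone B: v = q/n = 7.116e-4/0.12 = 0.005930 m/d → t_B = 451/0.005930 = 76060 d
Zone C: v = q/n = 7.116e-4/0.09 = 0.007906 m/d → t_C = 335/0.007906 = 42370 d
Total t = 108900 + 76060 + 42370 = 227400 d
   = 227400 / 365 = 623 yr

623 years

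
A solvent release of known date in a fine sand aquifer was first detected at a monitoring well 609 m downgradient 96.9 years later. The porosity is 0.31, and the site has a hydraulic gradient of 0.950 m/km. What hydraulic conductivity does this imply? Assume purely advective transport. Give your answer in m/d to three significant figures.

t = 96.9 years = 35370 d
v = L / t = 609 / 35370 = 0.01722 m/d
K = v · n / i = 0.01722 × 0.31 / 9.5e-4 = 5.62 m/d

5.62 m/d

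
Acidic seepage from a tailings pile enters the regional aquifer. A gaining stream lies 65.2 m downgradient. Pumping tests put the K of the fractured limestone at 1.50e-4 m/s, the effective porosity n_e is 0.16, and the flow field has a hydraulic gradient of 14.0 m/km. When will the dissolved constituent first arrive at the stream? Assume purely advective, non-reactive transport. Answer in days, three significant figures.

57.5 days

K = 1.50e-4 m/s × 86400 s/d = 12.96 m/d
Darcy flux q = K·i = 12.96 × 0.014 = 0.1814 m/d
v_s = q/n_e = 0.1814/0.16 = 1.134 m/d
t = L / v = 65.2 / 1.134 = 57.50 d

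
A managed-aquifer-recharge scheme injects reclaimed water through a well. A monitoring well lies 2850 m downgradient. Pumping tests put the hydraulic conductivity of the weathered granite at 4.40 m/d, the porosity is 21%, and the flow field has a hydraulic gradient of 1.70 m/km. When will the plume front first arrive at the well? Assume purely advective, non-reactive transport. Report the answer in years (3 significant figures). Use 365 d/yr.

219 years

Specific discharge q = 4.40 × 0.0017 = 0.007480 m/d
Average linear velocity = 0.007480 / 0.21 = 0.03562 m/d
t = L / v = 2850 / 0.03562 = 80010 d
   = 80010 / 365 = 219 yr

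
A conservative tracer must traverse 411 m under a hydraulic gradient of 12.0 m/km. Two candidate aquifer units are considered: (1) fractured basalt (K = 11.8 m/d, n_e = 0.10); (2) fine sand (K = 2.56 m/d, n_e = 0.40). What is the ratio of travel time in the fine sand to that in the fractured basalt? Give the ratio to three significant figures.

18.4

Unit 1 (fractured basalt): v = 11.8×0.012/0.10 = 1.416 m/d, t = 411/1.416 = 290.3 d
Unit 2 (fine sand): v = 2.56×0.012/0.40 = 0.07680 m/d, t = 411/0.07680 = 5352 d
t(fine sand) / t(fractured basalt) = 5352/290.3 = 18.4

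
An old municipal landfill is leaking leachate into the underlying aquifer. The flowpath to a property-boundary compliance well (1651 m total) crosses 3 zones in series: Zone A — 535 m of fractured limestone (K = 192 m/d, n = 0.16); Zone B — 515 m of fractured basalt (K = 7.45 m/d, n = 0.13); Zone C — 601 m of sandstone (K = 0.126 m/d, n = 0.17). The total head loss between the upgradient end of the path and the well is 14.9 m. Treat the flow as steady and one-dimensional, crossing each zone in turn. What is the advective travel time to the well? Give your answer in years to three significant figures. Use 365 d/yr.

Steady 1-D flow in series ⇒ the Darcy flux q is identical in every zone and the zone head losses add (resistances L/K in series).
Σ(L/K) = 535/192 + 515/7.45 + 601/0.126 = 2.786 + 69.13 + 4770 = 4842 d
q = ΔH / Σ(L/K) = 14.9 / 4842 = 0.003077 m/d (same in every zone)
Zone A: v = q/n = 0.003077/0.16 = 0.01923 m/d → t_A = 535/0.01923 = 27820 d
Zone B: v = q/n = 0.003077/0.13 = 0.02367 m/d → t_B = 515/0.02367 = 21760 d
Zone C: v = q/n = 0.003077/0.17 = 0.01810 m/d → t_C = 601/0.01810 = 33200 d
Total t = 27820 + 21760 + 33200 = 82770 d
   = 82770 / 365 = 227 yr

227 years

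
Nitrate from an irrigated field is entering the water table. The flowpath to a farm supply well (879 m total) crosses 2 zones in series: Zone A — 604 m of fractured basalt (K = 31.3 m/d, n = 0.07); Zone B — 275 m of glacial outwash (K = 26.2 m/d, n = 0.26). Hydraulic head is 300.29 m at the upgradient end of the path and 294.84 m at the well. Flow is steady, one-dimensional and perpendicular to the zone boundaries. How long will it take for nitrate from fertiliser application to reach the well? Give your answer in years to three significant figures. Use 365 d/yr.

1.70 years

Total head drop ΔH = 300.29 − 294.84 = 5.45 m
Continuity: the same q passes through each zone, so ΔH = q·Σ(L_j/K_j) — the zones act as resistances in series.
Σ(L/K) = 604/31.3 + 275/26.2 = 19.30 + 10.50 = 29.79 d
q = ΔH / Σ(L/K) = 5.45 / 29.79 = 0.1829 m/d (same in every zone)
Zone A: v = q/n = 0.1829/0.07 = 2.613 m/d → t_A = 604/2.613 = 231.1 d
Zone B: v = q/n = 0.1829/0.26 = 0.7036 m/d → t_B = 275/0.7036 = 390.9 d
Total t = 231.1 + 390.9 = 622.0 d
   = 622.0 / 365 = 1.70 yr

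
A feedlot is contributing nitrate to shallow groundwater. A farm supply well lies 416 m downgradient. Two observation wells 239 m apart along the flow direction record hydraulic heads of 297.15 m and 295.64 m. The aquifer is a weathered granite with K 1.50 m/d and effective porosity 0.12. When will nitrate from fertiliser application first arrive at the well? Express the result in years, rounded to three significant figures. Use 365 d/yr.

Hydraulic gradient i = (297.15 − 295.64) / 239 = 1.51 / 239 = 0.006318
Darcy flux q = K·i = 1.50 × 0.006318 = 0.009477 m/d
v = Ki/n = 1.50·0.006318/0.12 = 0.07897 m/d
t = L / v = 416 / 0.07897 = 5267 d
   = 5267 / 365 = 14.4 yr

14.4 years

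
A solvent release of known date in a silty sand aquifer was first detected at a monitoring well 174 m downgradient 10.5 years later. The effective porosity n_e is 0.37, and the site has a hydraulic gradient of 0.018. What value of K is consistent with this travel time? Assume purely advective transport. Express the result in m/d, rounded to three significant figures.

t = 10.5 years = 3833 d
v = L / t = 174 / 3833 = 0.04540 m/d
K = v · n / i = 0.04540 × 0.37 / 0.018 = 0.933 m/d

0.933 m/d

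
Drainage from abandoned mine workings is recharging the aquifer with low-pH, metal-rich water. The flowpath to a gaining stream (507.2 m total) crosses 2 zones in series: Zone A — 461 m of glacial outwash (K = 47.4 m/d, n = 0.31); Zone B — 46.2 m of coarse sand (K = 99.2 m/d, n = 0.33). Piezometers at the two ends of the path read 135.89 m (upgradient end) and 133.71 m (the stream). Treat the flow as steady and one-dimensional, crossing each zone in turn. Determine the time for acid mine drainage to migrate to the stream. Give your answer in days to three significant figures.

739 days

Total head drop ΔH = 135.89 − 133.71 = 2.18 m
Continuity: the same q passes through each zone, so ΔH = q·Σ(L_j/K_j) — the zones act as resistances in series.
Σ(L/K) = 461/47.4 + 46.2/99.2 = 9.726 + 0.4657 = 10.19 d
q = ΔH / Σ(L/K) = 2.18 / 10.19 = 0.2139 m/d (same in every zone)
Zone A: v = q/n = 0.2139/0.31 = 0.6900 m/d → t_A = 461/0.6900 = 668.1 d
Zone B: v = q/n = 0.2139/0.33 = 0.6482 m/d → t_B = 46.2/0.6482 = 71.27 d
Total t = 668.1 + 71.27 = 739.4 d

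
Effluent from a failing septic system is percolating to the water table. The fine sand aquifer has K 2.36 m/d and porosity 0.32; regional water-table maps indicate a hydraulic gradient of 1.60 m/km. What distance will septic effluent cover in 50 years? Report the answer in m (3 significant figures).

215 m

Specific discharge q = 2.36 × 0.0016 = 0.003776 m/d
v_s = q/n_e = 0.003776/0.32 = 0.01180 m/d
T = 50 yr × 365 = 18250 d
L = v × T = 0.01180 × 18250 = 215.4 m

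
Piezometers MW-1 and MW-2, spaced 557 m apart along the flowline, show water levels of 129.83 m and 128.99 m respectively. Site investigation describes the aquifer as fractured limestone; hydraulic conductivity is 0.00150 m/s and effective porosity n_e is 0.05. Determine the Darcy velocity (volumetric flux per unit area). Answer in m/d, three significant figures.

0.195 m/d

Hydraulic gradient i = (129.83 − 128.99) / 557 = 0.84 / 557 = 0.001508
K = 0.00150 m/s × 86400 s/d = 129.6 m/d
q = Ki = 129.6 × 0.001508 = 0.1954 m/d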